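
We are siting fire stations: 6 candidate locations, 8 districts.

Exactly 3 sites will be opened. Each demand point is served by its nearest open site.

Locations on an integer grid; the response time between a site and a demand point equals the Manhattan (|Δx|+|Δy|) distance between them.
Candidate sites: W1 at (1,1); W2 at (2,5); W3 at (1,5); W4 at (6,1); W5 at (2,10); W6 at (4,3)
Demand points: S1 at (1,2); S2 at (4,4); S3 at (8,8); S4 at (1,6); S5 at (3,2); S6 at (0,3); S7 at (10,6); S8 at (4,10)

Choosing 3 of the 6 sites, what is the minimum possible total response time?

29

Open {W3, W5, W6}.
  S1→W3 3, S2→W6 1, S3→W5 8, S4→W3 1, S5→W6 2, S6→W3 3, S7→W6 9, S8→W5 2  ⇒ total 29.
Compare {W1, W2, W5}: total 31.
Compare {W1, W5, W6}: total 31.
No size-3 selection does better; minimum is 29.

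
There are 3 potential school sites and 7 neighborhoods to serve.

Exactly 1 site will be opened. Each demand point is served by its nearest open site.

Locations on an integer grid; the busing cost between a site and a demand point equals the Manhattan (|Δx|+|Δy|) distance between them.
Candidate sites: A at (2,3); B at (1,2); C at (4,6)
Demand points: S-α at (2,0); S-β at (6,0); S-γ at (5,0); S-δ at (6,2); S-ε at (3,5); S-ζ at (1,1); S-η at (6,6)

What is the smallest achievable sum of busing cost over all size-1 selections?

Open {A}.
  S-α→A 3, S-β→A 7, S-γ→A 6, S-δ→A 5, S-ε→A 3, S-ζ→A 3, S-η→A 7  ⇒ total 34.
Compare {B}: total 36.
Compare {C}: total 41.

34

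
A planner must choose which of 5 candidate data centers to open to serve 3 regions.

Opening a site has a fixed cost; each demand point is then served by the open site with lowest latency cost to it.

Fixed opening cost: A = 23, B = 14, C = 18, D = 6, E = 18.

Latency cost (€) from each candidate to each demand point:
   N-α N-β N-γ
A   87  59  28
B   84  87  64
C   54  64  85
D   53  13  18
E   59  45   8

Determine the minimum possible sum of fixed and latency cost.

90

Open {D}: assign each demand point to its cheapest open site.
  N-α→D 53, N-β→D 13, N-γ→D 18
  latency cost 84, fixed 6 → total 90.
Compare {D, E}: latency cost 74 + fixed 24 = 98.
Compare {B, D}: latency cost 84 + fixed 20 = 104.
Compare {C, D}: latency cost 84 + fixed 24 = 108.
All other subsets cost ≥ 98. Minimum total cost: 90.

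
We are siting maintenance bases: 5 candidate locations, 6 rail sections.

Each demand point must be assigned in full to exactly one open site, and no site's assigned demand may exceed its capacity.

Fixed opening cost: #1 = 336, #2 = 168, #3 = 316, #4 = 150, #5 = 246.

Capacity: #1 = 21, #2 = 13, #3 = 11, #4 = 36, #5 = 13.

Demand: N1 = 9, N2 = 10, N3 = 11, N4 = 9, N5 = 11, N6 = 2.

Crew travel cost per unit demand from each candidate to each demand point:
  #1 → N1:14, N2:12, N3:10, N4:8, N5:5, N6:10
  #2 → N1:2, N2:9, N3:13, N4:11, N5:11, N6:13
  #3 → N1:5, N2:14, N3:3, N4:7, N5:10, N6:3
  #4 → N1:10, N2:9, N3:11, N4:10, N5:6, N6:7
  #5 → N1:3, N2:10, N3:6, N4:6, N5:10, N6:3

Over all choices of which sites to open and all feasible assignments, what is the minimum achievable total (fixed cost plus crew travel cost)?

900

Open {#2, #4, #5}; cheapest assignment that respects the capacities:
  #2 (cap 13, load 9): N1 — cost 9×2 = 18
  #4 (cap 36, load 30): N2, N4, N5 — cost 10×9 + 9×10 + 11×6 = 246
  #5 (cap 13, load 13): N3, N6 — cost 11×6 + 2×3 = 72
  Shipping 336, fixed 564 → total 900.
  Any other capacity-feasible assignment to {#2, #4, #5} ships for at least 336.
Compare {#1, #4}: its best feasible assignment gives total 928.
Compare {#2, #3, #4}: its best feasible assignment gives total 945.
Every other set of open sites that can feasibly serve all demand totals ≥ 928 even under its best assignment. Minimum: 900.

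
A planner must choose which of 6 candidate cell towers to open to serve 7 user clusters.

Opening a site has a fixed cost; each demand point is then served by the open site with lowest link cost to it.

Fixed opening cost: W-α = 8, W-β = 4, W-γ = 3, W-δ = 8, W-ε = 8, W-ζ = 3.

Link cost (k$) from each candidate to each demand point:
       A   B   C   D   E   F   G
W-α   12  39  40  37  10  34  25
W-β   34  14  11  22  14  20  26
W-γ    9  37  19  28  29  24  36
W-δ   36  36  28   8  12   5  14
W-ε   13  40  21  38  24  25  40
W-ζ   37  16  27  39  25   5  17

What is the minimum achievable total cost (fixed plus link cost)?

88

Open {W-β, W-γ, W-δ}: assign each demand point to its cheapest open site.
  A→W-γ 9, B→W-β 14, C→W-β 11, D→W-δ 8, E→W-δ 12, F→W-δ 5, G→W-δ 14
  link cost 73, fixed 15 → total 88.
Compare {W-β, W-γ, W-δ, W-ζ}: link cost 73 + fixed 18 = 91.
Compare {W-α, W-β, W-δ}: link cost 74 + fixed 20 = 94.
Compare {W-α, W-β, W-γ, W-δ}: link cost 71 + fixed 23 = 94.
All other subsets cost ≥ 91. Minimum total cost: 88.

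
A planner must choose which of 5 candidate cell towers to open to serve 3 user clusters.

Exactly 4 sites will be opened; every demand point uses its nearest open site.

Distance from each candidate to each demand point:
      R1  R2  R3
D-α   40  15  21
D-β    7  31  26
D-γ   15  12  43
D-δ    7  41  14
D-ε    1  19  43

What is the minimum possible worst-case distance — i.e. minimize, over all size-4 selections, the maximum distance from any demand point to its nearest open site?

14

Open {D-α, D-β, D-γ, D-δ}.
  Farthest demand point is R3 at distance 14 (to D-δ); all others are ≤ 14.
With {D-α, D-γ, D-δ, D-ε} the worst case is 14.
With {D-β, D-γ, D-δ, D-ε} the worst case is 14.
No size-4 selection achieves below 14.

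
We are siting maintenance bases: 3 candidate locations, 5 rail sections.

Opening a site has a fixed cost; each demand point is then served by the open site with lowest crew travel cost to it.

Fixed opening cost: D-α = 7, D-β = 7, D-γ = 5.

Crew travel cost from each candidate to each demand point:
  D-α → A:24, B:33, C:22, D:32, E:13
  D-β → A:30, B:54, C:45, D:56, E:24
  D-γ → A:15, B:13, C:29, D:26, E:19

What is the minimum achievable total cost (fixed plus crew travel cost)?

Open {D-α, D-γ}: assign each demand point to its cheapest open site.
  A→D-γ 15, B→D-γ 13, C→D-α 22, D→D-γ 26, E→D-α 13
  crew travel cost 89, fixed 12 → total 101.
Compare {D-γ}: crew travel cost 102 + fixed 5 = 107.
Compare {D-α, D-β, D-γ}: crew travel cost 89 + fixed 19 = 108.
Compare {D-β, D-γ}: crew travel cost 102 + fixed 12 = 114.
All other subsets cost ≥ 107. Minimum total cost: 101.

101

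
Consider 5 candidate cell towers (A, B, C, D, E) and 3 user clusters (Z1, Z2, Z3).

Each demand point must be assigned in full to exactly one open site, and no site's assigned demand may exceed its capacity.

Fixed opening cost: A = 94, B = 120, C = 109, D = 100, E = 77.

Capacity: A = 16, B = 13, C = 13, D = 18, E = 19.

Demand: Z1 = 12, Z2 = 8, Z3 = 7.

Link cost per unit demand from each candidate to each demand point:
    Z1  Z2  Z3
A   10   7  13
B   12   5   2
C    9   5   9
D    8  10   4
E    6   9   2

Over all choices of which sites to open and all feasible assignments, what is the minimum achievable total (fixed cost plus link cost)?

312

Open {C, E}; cheapest assignment that respects the capacities:
  C (cap 13, load 8): Z2 — cost 8×5 = 40
  E (cap 19, load 19): Z1, Z3 — cost 12×6 + 7×2 = 86
  Shipping 126, fixed 186 → total 312.
  Any other capacity-feasible assignment to {C, E} ships for at least 126.
Compare {A, E}: its best feasible assignment gives total 313.
Compare {B, E}: its best feasible assignment gives total 323.
Every other set of open sites that can feasibly serve all demand totals ≥ 313 even under its best assignment. Minimum: 312.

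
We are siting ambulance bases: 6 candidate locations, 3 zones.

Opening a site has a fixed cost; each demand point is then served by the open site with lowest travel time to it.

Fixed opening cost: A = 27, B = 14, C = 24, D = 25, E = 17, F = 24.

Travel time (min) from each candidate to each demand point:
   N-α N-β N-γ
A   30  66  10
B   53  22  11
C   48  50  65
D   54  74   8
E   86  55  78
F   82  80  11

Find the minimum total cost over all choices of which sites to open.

Open {B}: assign each demand point to its cheapest open site.
  N-α→B 53, N-β→B 22, N-γ→B 11
  travel time 86, fixed 14 → total 100.
Compare {A, B}: travel time 62 + fixed 41 = 103.
Compare {B, E}: travel time 86 + fixed 31 = 117.
Compare {B, C}: travel time 81 + fixed 38 = 119.
All other subsets cost ≥ 103. Minimum total cost: 100.

100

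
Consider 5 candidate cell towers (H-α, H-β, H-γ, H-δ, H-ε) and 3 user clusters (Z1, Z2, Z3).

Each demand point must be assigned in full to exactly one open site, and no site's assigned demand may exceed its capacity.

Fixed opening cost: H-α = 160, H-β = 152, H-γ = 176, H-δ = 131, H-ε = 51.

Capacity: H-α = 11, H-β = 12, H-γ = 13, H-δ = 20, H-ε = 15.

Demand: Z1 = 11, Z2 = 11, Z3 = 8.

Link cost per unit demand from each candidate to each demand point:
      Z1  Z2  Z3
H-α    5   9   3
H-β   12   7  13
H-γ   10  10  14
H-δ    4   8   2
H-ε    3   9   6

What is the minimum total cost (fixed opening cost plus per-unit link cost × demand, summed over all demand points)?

319

Open {H-δ, H-ε}; cheapest assignment that respects the capacities:
  H-δ (cap 20, load 19): Z2, Z3 — cost 11×8 + 8×2 = 104
  H-ε (cap 15, load 11): Z1 — cost 11×3 = 33
  Shipping 137, fixed 182 → total 319.
  Any other capacity-feasible assignment to {H-δ, H-ε} ships for at least 137.
Compare {H-β, H-δ}: its best feasible assignment gives total 420.
Compare {H-α, H-δ}: its best feasible assignment gives total 450.
Every other set of open sites that can feasibly serve all demand totals ≥ 420 even under its best assignment. Minimum: 319.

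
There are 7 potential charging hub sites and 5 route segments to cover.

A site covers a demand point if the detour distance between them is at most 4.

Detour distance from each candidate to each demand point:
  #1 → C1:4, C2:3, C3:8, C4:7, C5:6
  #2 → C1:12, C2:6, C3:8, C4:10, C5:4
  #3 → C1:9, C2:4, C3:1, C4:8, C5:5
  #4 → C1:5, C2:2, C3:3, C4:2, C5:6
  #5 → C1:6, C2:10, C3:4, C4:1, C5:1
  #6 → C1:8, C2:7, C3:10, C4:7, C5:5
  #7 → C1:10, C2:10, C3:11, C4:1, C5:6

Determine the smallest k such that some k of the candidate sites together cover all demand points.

Coverage sets (demand points within 4 of each site):
  #1: {C1, C2}
  #2: {C5}
  #3: {C2, C3}
  #4: {C2, C3, C4}
  #5: {C3, C4, C5}
  #6: {}
  #7: {C4}
No single site covers all 5 demand points.
But {#1, #5} covers everything, so the minimum is 2.

2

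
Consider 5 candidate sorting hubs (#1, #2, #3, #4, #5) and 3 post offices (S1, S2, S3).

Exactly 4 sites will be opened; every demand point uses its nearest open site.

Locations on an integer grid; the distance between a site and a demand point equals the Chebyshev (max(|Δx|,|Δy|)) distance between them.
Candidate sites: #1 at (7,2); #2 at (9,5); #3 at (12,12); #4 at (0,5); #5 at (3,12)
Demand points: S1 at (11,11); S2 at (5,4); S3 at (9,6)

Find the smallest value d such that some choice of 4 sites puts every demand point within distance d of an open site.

Open {#1, #2, #3, #4}.
  Farthest demand point is S2 at distance 2 (to #1); all others are ≤ 2.
With {#1, #2, #3, #5} the worst case is 2.
With {#1, #3, #4, #5} the worst case is 4.
No size-4 selection achieves below 2.

2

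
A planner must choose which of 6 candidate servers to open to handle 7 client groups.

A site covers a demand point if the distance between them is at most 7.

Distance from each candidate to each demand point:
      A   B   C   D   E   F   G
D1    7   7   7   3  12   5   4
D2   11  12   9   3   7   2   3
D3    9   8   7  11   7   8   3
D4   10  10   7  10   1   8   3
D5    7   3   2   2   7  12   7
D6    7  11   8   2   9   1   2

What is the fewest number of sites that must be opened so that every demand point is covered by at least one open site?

2

Coverage sets (demand points within 7 of each site):
  D1: {A, B, C, D, F, G}
  D2: {D, E, F, G}
  D3: {C, E, G}
  D4: {C, E, G}
  D5: {A, B, C, D, E, G}
  D6: {A, D, F, G}
No single site covers all 7 demand points.
But {D1, D2} covers everything, so the minimum is 2.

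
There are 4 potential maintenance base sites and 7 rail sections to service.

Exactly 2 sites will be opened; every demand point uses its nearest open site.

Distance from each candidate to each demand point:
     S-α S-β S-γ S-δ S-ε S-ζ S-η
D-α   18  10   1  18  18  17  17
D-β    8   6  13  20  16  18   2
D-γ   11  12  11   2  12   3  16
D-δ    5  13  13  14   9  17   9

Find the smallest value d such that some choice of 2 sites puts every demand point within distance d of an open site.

Open {D-β, D-γ}.
  Farthest demand point is S-ε at distance 12 (to D-γ); all others are ≤ 12.
With {D-γ, D-δ} the worst case is 12.
With {D-α, D-γ} the worst case is 16.
No size-2 selection achieves below 12.

12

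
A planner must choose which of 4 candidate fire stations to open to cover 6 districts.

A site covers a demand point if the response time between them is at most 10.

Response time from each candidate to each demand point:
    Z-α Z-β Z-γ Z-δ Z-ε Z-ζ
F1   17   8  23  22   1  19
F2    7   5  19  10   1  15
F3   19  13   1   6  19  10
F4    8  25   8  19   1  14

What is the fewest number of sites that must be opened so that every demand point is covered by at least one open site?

2

Coverage sets (demand points within 10 of each site):
  F1: {Z-β, Z-ε}
  F2: {Z-α, Z-β, Z-δ, Z-ε}
  F3: {Z-γ, Z-δ, Z-ζ}
  F4: {Z-α, Z-γ, Z-ε}
No single site covers all 6 demand points.
But {F2, F3} covers everything, so the minimum is 2.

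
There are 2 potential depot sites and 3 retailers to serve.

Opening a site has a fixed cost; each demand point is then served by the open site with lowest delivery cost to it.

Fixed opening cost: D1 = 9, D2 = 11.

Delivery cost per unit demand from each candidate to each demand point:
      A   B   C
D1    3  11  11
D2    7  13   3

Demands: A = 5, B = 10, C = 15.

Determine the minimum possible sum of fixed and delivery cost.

Open {D1, D2}: assign each demand point to its cheapest open site.
  A→D1 5×3=15, B→D1 10×11=110, C→D2 15×3=45
  delivery cost 170, fixed 20 → total 190.
Compare {D2}: delivery cost 210 + fixed 11 = 221.
Compare {D1}: delivery cost 290 + fixed 9 = 299.

190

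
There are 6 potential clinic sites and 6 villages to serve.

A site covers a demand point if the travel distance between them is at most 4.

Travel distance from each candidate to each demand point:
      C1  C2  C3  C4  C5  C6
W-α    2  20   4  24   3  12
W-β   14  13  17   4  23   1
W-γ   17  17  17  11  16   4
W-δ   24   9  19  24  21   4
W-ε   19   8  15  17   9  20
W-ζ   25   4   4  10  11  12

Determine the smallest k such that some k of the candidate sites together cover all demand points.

Coverage sets (demand points within 4 of each site):
  W-α: {C1, C3, C5}
  W-β: {C4, C6}
  W-γ: {C6}
  W-δ: {C6}
  W-ε: {}
  W-ζ: {C2, C3}
No 2 sites suffice: every size-2 union leaves at least one demand point uncovered.
But {W-α, W-β, W-ζ} covers everything, so the minimum is 3.

3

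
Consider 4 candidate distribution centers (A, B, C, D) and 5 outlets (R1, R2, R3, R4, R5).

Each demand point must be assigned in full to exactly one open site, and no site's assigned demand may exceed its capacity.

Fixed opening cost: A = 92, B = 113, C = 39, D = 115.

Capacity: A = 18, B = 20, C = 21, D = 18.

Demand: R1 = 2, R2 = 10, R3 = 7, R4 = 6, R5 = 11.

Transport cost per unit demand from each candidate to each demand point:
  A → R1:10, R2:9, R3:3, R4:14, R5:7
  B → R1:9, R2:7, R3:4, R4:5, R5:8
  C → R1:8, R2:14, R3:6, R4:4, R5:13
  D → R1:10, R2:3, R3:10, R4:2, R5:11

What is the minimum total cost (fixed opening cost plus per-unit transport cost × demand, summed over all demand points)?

Open {A, D}; cheapest assignment that respects the capacities:
  A (cap 18, load 18): R3, R5 — cost 7×3 + 11×7 = 98
  D (cap 18, load 18): R1, R2, R4 — cost 2×10 + 10×3 + 6×2 = 62
  Shipping 160, fixed 207 → total 367.
  Any other capacity-feasible assignment to {A, D} ships for at least 160.
Compare {C, D}: its best feasible assignment gives total 397.
Compare {A, C, D}: its best feasible assignment gives total 402.
Every other set of open sites that can feasibly serve all demand totals ≥ 397 even under its best assignment. Minimum: 367.

367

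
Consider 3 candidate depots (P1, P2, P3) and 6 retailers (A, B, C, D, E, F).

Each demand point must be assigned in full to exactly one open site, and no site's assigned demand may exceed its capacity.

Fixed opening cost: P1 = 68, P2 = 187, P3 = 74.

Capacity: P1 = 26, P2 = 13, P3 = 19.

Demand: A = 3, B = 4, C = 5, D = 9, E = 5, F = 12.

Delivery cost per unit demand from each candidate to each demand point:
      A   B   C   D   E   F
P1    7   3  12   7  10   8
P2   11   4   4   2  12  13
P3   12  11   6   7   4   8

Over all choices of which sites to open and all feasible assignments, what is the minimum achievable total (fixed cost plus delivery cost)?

Open {P1, P3}; cheapest assignment that respects the capacities:
  P1 (cap 26, load 19): A, B, F — cost 3×7 + 4×3 + 12×8 = 129
  P3 (cap 19, load 19): C, D, E — cost 5×6 + 9×7 + 5×4 = 113
  Shipping 242, fixed 142 → total 384.
  Any other capacity-feasible assignment to {P1, P3} ships for at least 242.
Compare {P1, P2}: its best feasible assignment gives total 516.
Compare {P1, P2, P3}: its best feasible assignment gives total 526.
Every other set of open sites that can feasibly serve all demand totals ≥ 516 even under its best assignment. Minimum: 384.

384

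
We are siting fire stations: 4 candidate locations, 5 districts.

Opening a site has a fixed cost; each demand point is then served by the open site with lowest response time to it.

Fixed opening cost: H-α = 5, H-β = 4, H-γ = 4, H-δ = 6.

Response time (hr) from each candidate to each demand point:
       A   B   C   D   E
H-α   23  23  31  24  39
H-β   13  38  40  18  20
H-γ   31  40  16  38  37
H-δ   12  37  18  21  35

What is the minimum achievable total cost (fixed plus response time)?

Open {H-α, H-β, H-γ}: assign each demand point to its cheapest open site.
  A→H-β 13, B→H-α 23, C→H-γ 16, D→H-β 18, E→H-β 20
  response time 90, fixed 13 → total 103.
Compare {H-α, H-β, H-δ}: response time 91 + fixed 15 = 106.
Compare {H-α, H-β, H-γ, H-δ}: response time 89 + fixed 19 = 108.
Compare {H-β, H-γ}: response time 105 + fixed 8 = 113.
All other subsets cost ≥ 106. Minimum total cost: 103.

103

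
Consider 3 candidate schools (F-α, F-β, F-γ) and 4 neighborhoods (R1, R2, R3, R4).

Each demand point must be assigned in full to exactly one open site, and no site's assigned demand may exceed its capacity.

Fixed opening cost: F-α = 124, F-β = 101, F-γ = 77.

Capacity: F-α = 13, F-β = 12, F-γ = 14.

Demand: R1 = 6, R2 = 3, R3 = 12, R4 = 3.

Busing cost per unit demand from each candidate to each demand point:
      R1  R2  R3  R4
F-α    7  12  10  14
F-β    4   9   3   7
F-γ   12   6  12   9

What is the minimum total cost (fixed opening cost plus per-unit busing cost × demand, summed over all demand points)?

331

Open {F-β, F-γ}; cheapest assignment that respects the capacities:
  F-β (cap 12, load 12): R3 — cost 12×3 = 36
  F-γ (cap 14, load 12): R1, R2, R4 — cost 6×12 + 3×6 + 3×9 = 117
  Shipping 153, fixed 178 → total 331.
  Any other capacity-feasible assignment to {F-β, F-γ} ships for at least 153.
Compare {F-α, F-β}: its best feasible assignment gives total 381.
Compare {F-α, F-β, F-γ}: its best feasible assignment gives total 425.
Every other set of open sites that can feasibly serve all demand totals ≥ 381 even under its best assignment. Minimum: 331.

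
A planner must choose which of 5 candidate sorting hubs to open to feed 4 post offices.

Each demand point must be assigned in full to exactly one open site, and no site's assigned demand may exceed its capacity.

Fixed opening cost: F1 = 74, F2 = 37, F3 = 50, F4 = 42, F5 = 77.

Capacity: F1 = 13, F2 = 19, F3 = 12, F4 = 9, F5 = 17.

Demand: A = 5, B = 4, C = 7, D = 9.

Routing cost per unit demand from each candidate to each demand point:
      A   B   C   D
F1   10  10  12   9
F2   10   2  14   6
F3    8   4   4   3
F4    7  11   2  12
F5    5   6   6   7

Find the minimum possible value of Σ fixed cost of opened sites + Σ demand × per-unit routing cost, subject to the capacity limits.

205

Open {F2, F4}; cheapest assignment that respects the capacities:
  F2 (cap 19, load 18): A, B, D — cost 5×10 + 4×2 + 9×6 = 112
  F4 (cap 9, load 7): C — cost 7×2 = 14
  Shipping 126, fixed 79 → total 205.
  Any other capacity-feasible assignment to {F2, F4} ships for at least 126.
Compare {F2, F3}: its best feasible assignment gives total 217.
Compare {F2, F3, F4}: its best feasible assignment gives total 228.
Every other set of open sites that can feasibly serve all demand totals ≥ 217 even under its best assignment. Minimum: 205.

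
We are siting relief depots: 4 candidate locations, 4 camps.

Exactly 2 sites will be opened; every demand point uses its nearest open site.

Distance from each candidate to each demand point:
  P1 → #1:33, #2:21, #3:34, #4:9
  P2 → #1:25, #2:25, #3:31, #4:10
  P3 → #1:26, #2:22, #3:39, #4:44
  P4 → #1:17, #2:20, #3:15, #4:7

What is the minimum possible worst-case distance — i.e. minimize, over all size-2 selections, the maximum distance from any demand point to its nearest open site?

20

Open {P1, P4}.
  Farthest demand point is #2 at distance 20 (to P4); all others are ≤ 20.
With {P2, P4} the worst case is 20.
With {P3, P4} the worst case is 20.
No size-2 selection achieves below 20.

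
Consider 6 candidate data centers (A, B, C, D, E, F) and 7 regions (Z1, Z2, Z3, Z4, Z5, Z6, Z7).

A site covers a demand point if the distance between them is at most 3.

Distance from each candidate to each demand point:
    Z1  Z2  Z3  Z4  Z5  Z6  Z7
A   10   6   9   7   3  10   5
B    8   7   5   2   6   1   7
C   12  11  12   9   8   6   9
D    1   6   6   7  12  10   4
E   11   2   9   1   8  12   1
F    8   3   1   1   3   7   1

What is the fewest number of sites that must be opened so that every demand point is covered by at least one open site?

3

Coverage sets (demand points within 3 of each site):
  A: {Z5}
  B: {Z4, Z6}
  C: {}
  D: {Z1}
  E: {Z2, Z4, Z7}
  F: {Z2, Z3, Z4, Z5, Z7}
No 2 sites suffice: every size-2 union leaves at least one demand point uncovered.
But {B, D, F} covers everything, so the minimum is 3.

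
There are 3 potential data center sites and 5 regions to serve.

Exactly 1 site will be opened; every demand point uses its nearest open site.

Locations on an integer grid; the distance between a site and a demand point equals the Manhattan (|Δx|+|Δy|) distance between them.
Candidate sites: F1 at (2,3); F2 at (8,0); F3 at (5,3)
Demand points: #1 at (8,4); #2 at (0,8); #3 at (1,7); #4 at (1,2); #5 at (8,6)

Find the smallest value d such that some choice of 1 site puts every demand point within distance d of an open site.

Open {F1}.
  Farthest demand point is #5 at distance 9 (to F1); all others are ≤ 9.
With {F3} the worst case is 10.
With {F2} the worst case is 16.
No size-1 selection achieves below 9.

9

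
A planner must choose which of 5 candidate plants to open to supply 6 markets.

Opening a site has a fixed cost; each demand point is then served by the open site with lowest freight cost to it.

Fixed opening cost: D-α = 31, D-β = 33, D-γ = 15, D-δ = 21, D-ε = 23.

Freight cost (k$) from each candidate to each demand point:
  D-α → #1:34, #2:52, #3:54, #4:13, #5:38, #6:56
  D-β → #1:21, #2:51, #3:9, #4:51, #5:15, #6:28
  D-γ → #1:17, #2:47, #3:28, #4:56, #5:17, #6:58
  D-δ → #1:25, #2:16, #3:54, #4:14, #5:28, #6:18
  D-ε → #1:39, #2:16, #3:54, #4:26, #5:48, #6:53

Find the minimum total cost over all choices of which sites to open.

Open {D-γ, D-δ}: assign each demand point to its cheapest open site.
  #1→D-γ 17, #2→D-δ 16, #3→D-γ 28, #4→D-δ 14, #5→D-γ 17, #6→D-δ 18
  freight cost 110, fixed 36 → total 146.
Compare {D-β, D-δ}: freight cost 93 + fixed 54 = 147.
Compare {D-β, D-γ, D-δ}: freight cost 89 + fixed 69 = 158.
Compare {D-γ, D-δ, D-ε}: freight cost 110 + fixed 59 = 169.
All other subsets cost ≥ 147. Minimum total cost: 146.

146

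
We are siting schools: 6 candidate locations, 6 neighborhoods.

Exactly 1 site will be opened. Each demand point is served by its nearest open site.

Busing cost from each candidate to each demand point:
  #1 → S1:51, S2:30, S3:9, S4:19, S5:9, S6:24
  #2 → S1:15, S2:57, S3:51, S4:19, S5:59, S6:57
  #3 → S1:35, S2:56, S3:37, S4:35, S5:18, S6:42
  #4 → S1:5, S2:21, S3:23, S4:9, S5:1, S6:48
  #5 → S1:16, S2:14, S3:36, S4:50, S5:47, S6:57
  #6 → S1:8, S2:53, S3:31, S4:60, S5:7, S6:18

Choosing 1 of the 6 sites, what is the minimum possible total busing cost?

Open {#4}.
  S1→#4 5, S2→#4 21, S3→#4 23, S4→#4 9, S5→#4 1, S6→#4 48  ⇒ total 107.
Compare {#1}: total 142.
Compare {#6}: total 177.
No size-1 selection does better; minimum is 107.

107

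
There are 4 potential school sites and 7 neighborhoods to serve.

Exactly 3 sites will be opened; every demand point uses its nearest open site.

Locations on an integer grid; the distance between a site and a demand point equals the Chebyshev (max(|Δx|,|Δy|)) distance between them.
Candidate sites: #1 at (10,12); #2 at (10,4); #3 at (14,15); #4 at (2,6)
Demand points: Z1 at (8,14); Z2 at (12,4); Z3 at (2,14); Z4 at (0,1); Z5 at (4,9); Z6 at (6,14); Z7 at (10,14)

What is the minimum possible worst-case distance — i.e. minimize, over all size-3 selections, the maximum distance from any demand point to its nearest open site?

Open {#1, #2, #4}.
  Farthest demand point is Z3 at distance 8 (to #1); all others are ≤ 8.
With {#1, #3, #4} the worst case is 8.
With {#2, #3, #4} the worst case is 8.
No size-3 selection achieves below 8.

8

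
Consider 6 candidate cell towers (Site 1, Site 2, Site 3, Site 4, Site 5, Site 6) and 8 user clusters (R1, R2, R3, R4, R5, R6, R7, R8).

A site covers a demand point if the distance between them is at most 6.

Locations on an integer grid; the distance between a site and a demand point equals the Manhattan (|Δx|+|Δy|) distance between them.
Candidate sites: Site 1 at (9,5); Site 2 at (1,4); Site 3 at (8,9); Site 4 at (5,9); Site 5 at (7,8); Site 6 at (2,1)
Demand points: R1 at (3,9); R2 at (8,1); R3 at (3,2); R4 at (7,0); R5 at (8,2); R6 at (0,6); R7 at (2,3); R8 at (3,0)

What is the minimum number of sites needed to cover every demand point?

Coverage sets (demand points within 6 of each site):
  Site 1: {R2, R5}
  Site 2: {R3, R6, R7, R8}
  Site 3: {R1}
  Site 4: {R1}
  Site 5: {R1}
  Site 6: {R2, R3, R4, R7, R8}
No 3 sites suffice: every size-3 union leaves at least one demand point uncovered.
But {Site 1, Site 2, Site 3, Site 6} covers everything, so the minimum is 4.

4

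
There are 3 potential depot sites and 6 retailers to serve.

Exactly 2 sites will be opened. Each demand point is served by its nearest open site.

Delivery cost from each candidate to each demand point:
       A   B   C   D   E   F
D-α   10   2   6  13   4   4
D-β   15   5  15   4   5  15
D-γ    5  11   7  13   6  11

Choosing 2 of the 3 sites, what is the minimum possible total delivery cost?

Open {D-α, D-β}.
  A→D-α 10, B→D-α 2, C→D-α 6, D→D-β 4, E→D-α 4, F→D-α 4  ⇒ total 30.
Compare {D-α, D-γ}: total 34.
Compare {D-β, D-γ}: total 37.

30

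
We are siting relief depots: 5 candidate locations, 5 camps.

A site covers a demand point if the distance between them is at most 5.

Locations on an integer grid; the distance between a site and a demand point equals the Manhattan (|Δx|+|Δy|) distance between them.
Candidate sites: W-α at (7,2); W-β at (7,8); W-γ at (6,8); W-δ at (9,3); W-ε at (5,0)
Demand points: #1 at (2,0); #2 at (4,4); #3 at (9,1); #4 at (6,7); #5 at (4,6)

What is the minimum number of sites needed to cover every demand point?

Coverage sets (demand points within 5 of each site):
  W-α: {#2, #3}
  W-β: {#4, #5}
  W-γ: {#4, #5}
  W-δ: {#3}
  W-ε: {#1, #2, #3}
No single site covers all 5 demand points.
But {W-β, W-ε} covers everything, so the minimum is 2.

2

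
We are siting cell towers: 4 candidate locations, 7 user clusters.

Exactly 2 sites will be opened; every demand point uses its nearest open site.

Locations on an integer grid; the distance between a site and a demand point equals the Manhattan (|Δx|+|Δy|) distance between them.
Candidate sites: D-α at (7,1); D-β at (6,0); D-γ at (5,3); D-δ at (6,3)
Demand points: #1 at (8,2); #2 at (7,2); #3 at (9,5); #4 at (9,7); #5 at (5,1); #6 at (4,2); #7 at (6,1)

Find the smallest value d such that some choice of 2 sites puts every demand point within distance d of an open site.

Open {D-α, D-δ}.
  Farthest demand point is #4 at distance 7 (to D-δ); all others are ≤ 7.
With {D-β, D-δ} the worst case is 7.
With {D-γ, D-δ} the worst case is 7.
No size-2 selection achieves below 7.

7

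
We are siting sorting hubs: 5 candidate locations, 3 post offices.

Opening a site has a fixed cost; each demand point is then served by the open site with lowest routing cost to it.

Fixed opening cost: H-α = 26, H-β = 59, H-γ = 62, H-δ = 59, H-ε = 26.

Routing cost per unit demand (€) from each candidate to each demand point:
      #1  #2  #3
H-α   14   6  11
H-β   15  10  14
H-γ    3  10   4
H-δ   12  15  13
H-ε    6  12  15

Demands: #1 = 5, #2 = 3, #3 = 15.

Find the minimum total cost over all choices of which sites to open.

Open {H-γ}: assign each demand point to its cheapest open site.
  #1→H-γ 5×3=15, #2→H-γ 3×10=30, #3→H-γ 15×4=60
  routing cost 105, fixed 62 → total 167.
Compare {H-α, H-γ}: routing cost 93 + fixed 88 = 181.
Compare {H-γ, H-ε}: routing cost 105 + fixed 88 = 193.
Compare {H-α, H-γ, H-ε}: routing cost 93 + fixed 114 = 207.
All other subsets cost ≥ 181. Minimum total cost: 167.

167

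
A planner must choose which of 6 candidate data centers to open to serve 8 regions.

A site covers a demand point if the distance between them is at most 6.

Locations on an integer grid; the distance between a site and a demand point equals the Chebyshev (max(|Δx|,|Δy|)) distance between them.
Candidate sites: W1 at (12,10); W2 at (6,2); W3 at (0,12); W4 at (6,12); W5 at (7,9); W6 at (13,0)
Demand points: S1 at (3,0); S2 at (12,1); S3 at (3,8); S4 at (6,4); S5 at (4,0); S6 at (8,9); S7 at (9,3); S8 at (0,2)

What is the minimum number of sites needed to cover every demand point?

2

Coverage sets (demand points within 6 of each site):
  W1: {S4, S6}
  W2: {S1, S2, S3, S4, S5, S7, S8}
  W3: {S3}
  W4: {S3, S6}
  W5: {S3, S4, S6, S7}
  W6: {S2, S7}
No single site covers all 8 demand points.
But {W1, W2} covers everything, so the minimum is 2.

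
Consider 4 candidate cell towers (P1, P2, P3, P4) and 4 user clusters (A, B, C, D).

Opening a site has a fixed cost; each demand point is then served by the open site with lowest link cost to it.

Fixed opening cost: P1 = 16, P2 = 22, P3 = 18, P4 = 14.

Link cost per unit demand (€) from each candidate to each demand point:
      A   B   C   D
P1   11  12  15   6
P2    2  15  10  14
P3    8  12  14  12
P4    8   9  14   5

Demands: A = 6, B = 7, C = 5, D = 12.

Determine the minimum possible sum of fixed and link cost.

221

Open {P2, P4}: assign each demand point to its cheapest open site.
  A→P2 6×2=12, B→P4 7×9=63, C→P2 5×10=50, D→P4 12×5=60
  link cost 185, fixed 36 → total 221.
Compare {P1, P2, P4}: link cost 185 + fixed 52 = 237.
Compare {P2, P3, P4}: link cost 185 + fixed 54 = 239.
Compare {P4}: link cost 241 + fixed 14 = 255.
All other subsets cost ≥ 237. Minimum total cost: 221.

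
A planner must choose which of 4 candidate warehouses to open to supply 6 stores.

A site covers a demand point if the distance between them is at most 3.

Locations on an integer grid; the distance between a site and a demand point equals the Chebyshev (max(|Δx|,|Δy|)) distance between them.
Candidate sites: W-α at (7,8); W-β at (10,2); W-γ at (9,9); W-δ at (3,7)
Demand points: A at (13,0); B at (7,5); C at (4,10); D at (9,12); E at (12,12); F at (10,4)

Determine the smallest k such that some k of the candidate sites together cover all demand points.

Coverage sets (demand points within 3 of each site):
  W-α: {B, C}
  W-β: {A, B, F}
  W-γ: {D, E}
  W-δ: {C}
No 2 sites suffice: every size-2 union leaves at least one demand point uncovered.
But {W-α, W-β, W-γ} covers everything, so the minimum is 3.

3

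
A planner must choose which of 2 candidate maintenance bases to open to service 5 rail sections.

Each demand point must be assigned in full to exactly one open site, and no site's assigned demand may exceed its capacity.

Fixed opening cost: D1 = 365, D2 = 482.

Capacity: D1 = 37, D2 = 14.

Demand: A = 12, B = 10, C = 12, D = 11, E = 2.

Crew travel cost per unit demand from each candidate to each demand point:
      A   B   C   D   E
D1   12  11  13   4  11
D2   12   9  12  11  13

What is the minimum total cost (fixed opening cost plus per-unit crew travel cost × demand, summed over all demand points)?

Open {D1, D2}; cheapest assignment that respects the capacities:
  D1 (cap 37, load 37): A, C, D, E — cost 12×12 + 12×13 + 11×4 + 2×11 = 366
  D2 (cap 14, load 10): B — cost 10×9 = 90
  Shipping 456, fixed 847 → total 1303.
  Any other capacity-feasible assignment to {D1, D2} ships for at least 456.
Total demand is 47 and no other set of sites has combined capacity ≥ 47, so {D1, D2} is the only feasible choice of open sites. Minimum: 1303.

1303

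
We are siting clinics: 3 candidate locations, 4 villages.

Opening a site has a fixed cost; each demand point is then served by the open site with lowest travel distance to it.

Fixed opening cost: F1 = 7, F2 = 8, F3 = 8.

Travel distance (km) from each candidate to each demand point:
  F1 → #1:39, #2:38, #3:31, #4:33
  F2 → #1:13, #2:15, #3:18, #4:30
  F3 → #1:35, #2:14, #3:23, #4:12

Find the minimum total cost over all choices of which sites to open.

73

Open {F2, F3}: assign each demand point to its cheapest open site.
  #1→F2 13, #2→F3 14, #3→F2 18, #4→F3 12
  travel distance 57, fixed 16 → total 73.
Compare {F1, F2, F3}: travel distance 57 + fixed 23 = 80.
Compare {F2}: travel distance 76 + fixed 8 = 84.
Compare {F1, F2}: travel distance 76 + fixed 15 = 91.
All other subsets cost ≥ 80. Minimum total cost: 73.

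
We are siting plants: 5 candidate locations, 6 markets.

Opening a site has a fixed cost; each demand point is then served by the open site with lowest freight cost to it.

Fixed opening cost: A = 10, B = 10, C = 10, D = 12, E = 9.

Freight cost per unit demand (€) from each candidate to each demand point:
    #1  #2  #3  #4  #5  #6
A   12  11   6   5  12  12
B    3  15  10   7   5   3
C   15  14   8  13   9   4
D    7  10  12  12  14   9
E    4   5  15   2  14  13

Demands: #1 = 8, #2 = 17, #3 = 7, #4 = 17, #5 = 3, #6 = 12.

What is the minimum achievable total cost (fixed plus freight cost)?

265

Open {A, B, E}: assign each demand point to its cheapest open site.
  #1→B 8×3=24, #2→E 17×5=85, #3→A 7×6=42, #4→E 17×2=34, #5→B 3×5=15, #6→B 12×3=36
  freight cost 236, fixed 29 → total 265.
Compare {A, B, C, E}: freight cost 236 + fixed 39 = 275.
Compare {A, B, D, E}: freight cost 236 + fixed 41 = 277.
Compare {B, C, E}: freight cost 250 + fixed 29 = 279.
All other subsets cost ≥ 275. Minimum total cost: 265.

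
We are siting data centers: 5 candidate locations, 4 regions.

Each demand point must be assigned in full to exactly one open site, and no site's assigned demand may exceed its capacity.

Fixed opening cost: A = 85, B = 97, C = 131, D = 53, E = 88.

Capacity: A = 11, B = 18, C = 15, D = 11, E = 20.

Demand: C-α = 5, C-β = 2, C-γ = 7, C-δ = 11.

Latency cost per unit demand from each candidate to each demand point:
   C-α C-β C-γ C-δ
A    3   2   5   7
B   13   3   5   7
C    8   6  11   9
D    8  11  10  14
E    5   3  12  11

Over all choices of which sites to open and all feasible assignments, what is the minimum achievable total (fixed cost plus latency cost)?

313

Open {A, B}; cheapest assignment that respects the capacities:
  A (cap 11, load 7): C-α, C-β — cost 5×3 + 2×2 = 19
  B (cap 18, load 18): C-γ, C-δ — cost 7×5 + 11×7 = 112
  Shipping 131, fixed 182 → total 313.
  Any other capacity-feasible assignment to {A, B} ships for at least 131.
Compare {B, D}: its best feasible assignment gives total 324.
Compare {B, E}: its best feasible assignment gives total 328.
Every other set of open sites that can feasibly serve all demand totals ≥ 324 even under its best assignment. Minimum: 313.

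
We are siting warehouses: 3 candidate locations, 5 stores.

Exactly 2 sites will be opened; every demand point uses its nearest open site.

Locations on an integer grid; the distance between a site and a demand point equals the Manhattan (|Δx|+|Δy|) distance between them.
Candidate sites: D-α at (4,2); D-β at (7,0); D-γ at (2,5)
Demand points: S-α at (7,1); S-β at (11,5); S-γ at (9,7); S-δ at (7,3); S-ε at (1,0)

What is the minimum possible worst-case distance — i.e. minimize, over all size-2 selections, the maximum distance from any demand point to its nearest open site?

Open {D-α, D-β}.
  Farthest demand point is S-β at distance 9 (to D-β); all others are ≤ 9.
With {D-α, D-γ} the worst case is 9.
With {D-β, D-γ} the worst case is 9.
No size-2 selection achieves below 9.

9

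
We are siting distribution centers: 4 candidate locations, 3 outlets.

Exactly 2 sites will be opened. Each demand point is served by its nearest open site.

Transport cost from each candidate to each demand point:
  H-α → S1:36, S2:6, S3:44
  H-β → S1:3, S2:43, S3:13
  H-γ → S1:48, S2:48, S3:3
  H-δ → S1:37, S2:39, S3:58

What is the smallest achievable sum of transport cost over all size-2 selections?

Open {H-α, H-β}.
  S1→H-β 3, S2→H-α 6, S3→H-β 13  ⇒ total 22.
Compare {H-α, H-γ}: total 45.
Compare {H-β, H-γ}: total 49.
No size-2 selection does better; minimum is 22.

22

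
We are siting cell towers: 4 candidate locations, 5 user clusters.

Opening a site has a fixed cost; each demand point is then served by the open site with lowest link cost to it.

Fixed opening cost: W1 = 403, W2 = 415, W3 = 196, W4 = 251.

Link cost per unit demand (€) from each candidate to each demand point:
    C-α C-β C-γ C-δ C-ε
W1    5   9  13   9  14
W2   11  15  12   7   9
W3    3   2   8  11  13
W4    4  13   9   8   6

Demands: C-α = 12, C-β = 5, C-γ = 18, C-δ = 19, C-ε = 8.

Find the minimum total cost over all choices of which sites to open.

699

Open {W3}: assign each demand point to its cheapest open site.
  C-α→W3 12×3=36, C-β→W3 5×2=10, C-γ→W3 18×8=144, C-δ→W3 19×11=209, C-ε→W3 8×13=104
  link cost 503, fixed 196 → total 699.
Compare {W4}: link cost 475 + fixed 251 = 726.
Compare {W3, W4}: link cost 390 + fixed 447 = 837.
Compare {W2, W3}: link cost 395 + fixed 611 = 1006.
All other subsets cost ≥ 726. Minimum total cost: 699.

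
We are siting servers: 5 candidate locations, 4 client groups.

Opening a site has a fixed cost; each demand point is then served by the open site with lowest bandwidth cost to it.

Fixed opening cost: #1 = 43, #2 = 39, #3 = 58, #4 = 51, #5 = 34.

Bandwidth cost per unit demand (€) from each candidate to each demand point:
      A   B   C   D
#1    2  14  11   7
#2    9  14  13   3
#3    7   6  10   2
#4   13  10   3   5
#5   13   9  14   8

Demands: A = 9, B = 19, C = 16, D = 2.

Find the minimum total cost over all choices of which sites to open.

Open {#1, #3, #4}: assign each demand point to its cheapest open site.
  A→#1 9×2=18, B→#3 19×6=114, C→#4 16×3=48, D→#3 2×2=4
  bandwidth cost 184, fixed 152 → total 336.
Compare {#3, #4}: bandwidth cost 229 + fixed 109 = 338.
Compare {#1, #4}: bandwidth cost 266 + fixed 94 = 360.
Compare {#1, #3, #4, #5}: bandwidth cost 184 + fixed 186 = 370.
All other subsets cost ≥ 338. Minimum total cost: 336.

336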